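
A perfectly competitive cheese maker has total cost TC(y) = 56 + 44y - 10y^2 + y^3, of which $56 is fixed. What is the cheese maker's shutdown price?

$19 per unit

Short-run supply begins at min AVC. From VC = 44y - 10y^2 + y^3, AVC = 44 - 10y + y^2.
dAVC/dy = -10 + 2y = 0 gives y = 5. min AVC = 44 - 10·5 + 5^2 = 19.
The firm shuts down for any P below $19.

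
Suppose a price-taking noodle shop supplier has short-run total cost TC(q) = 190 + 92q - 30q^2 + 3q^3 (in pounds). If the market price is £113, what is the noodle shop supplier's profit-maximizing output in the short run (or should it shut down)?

Strip out fixed cost: VC = 92q - 30q^2 + 3q^3. Then AVC = 92 - 30q + 3q^2 and MC = 92 - 60q + 9q^2.
The AVC parabola has its vertex at q = 30/6 = 5, where AVC = 92 - 30·5 + 3·5^2 = £17.
Since P = £113 ≥ min AVC = £17, price covers variable cost and the firm should produce.
P = MC gives -21 - 60q + 9q^2 = 0, with roots -1/3 and 7. Take the larger (rising MC): q* = 7.
Check: AVC at q = 7 is £29 ≤ P, so revenue covers variable cost.
Profit = P·q − TC = 113·7 − 393 = £398.

Produce at q = 7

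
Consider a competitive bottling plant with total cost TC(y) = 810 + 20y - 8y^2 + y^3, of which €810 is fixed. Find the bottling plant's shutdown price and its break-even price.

AVC = 20 - 8y + y^2; minimized at y = 4, giving min AVC = €4. That is the shutdown price.
ATC = 810/y + 20 - 8y + y^2. Setting dATC/dy = −810/y^2 − 8 + 2y = 0 gives y = 9 (since 2·9^3 − 8·9^2 = 810).
min ATC = 810/9 + 20 − 8·9 + 9^2 = €119. That is the break-even price.
Between these two prices the firm operates at a loss; above €119 it earns a profit.

Shutdown price = €4; break-even price = €119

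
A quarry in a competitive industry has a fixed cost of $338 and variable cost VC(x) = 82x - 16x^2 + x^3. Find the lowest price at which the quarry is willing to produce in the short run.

The firm shuts down when price falls below the minimum of average variable cost. AVC = VC/x = 82 - 16x + x^2.
dAVC/dx = -16 + 2x = 0 gives x = 8. min AVC = 82 - 16·8 + 8^2 = 18.
For P < $18 the firm produces nothing.

$18 per unit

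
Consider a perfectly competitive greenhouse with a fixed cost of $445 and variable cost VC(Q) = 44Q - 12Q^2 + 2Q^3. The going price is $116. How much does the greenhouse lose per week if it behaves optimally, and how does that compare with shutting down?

AVC = 44 - 12Q + 2Q^2; min AVC = $26 at Q = 3. Since P = $116 ≥ min AVC, the firm produces.
MC = 44 - 24Q + 6Q^2. Setting P = MC and taking the root on the rising branch gives Q* = 6.
TR = 116·6 = 696. TC = 445 + 264 = 709. Profit = 696 − 709 = -$13.
That loss of $13 beats the $445 the firm would lose by shutting down; producing recovers $432 of fixed cost.

Profit = -$13 at Q = 6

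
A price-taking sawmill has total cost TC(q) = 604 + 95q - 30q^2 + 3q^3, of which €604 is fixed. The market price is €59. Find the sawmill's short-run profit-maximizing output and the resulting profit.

AVC = 95 - 30q + 3q^2; min AVC = €20 at q = 5. Since P = €59 ≥ min AVC, the firm produces.
MC = 95 - 60q + 9q^2. Setting P = MC and taking the root on the rising branch gives q* = 6.
TR = 59·6 = 354. TC = 604 + 138 = 742. Profit = 354 − 742 = -€388.
By producing, the firm covers all variable cost plus €216 of fixed cost; shutting down would lose the full €604.

Profit = -€388 at q = 6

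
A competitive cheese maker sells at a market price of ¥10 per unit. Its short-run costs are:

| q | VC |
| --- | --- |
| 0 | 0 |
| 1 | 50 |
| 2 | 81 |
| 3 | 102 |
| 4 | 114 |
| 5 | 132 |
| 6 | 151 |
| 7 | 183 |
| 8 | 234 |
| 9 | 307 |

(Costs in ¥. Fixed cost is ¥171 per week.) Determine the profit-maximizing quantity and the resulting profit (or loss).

Compute π = P·q − TC at each output: q=0: -171; q=1: -211; q=2: -232; q=3: -243; q=4: -245; q=5: -253; q=6: -262; q=7: -284; q=8: -325; q=9: -388.
Profit is highest at q = 0. Equivalently, the lowest AVC in the table is 151/6 ≈ ¥25.17 at q = 6, and P = ¥10 falls below it — price never covers variable cost, so the firm shuts down and loses only its fixed cost.

q = 0 (shut down); profit = -¥171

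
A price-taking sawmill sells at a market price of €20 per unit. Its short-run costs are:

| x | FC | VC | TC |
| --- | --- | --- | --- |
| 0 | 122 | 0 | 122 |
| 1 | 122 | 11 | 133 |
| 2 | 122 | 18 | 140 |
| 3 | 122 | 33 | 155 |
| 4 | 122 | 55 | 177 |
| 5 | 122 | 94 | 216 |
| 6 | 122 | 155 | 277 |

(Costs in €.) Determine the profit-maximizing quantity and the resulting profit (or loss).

x = 3; profit = -€95

Compute π = P·x − TC at each output: x=0: -122; x=1: -113; x=2: -100; x=3: -95; x=4: -97; x=5: -116; x=6: -157.
Profit is maximized at x = 3. AVC there is 33/3 = €11 ≤ P, so producing beats shutting down (which would give -€122).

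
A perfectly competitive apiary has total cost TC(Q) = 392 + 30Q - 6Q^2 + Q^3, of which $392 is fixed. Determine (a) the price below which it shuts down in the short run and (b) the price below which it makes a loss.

Shutdown price = $21; break-even price = $93

Shutdown price = min AVC. AVC = 30 - 6Q + Q^2, with vertex at Q = 3 and minimum $21.
ATC = 392/Q + 30 - 6Q + Q^2. Setting dATC/dQ = −392/Q^2 − 6 + 2Q = 0 gives Q = 7 (since 2·7^3 − 6·7^2 = 392).
min ATC = 392/7 + 30 − 6·7 + 7^2 = $93. That is the break-even price.
Between these two prices the firm operates at a loss; above $93 it earns a profit.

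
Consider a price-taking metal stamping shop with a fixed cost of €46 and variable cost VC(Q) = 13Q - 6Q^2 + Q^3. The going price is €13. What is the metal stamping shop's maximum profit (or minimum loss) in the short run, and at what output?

AVC = 13 - 6Q + Q^2 has its minimum €4 at Q = 3; price €13 clears that bar, so the firm operates.
With MC = 13 - 12Q + 3Q^2, P = MC on the upward-sloping part at Q* = 4.
TR = 13·4 = 52. TC = 46 + 20 = 66. Profit = 52 − 66 = -€14.
By producing, the firm covers all variable cost plus €32 of fixed cost; shutting down would lose the full €46.

Profit = -€14 at Q = 4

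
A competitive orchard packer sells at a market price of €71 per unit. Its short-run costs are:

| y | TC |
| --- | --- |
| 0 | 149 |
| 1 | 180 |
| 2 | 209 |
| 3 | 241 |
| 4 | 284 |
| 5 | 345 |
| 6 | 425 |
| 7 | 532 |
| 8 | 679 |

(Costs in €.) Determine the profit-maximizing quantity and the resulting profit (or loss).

y = 5; profit = €10

Profit at each row (π = 71y − TC): y=0: -149; y=1: -109; y=2: -67; y=3: -28; y=4: 0; y=5: 10; y=6: 1; y=7: -35; y=8: -111.
Profit is maximized at y = 5. AVC there is 196/5 = €39.20 ≤ P, so producing beats shutting down (which would give -€149).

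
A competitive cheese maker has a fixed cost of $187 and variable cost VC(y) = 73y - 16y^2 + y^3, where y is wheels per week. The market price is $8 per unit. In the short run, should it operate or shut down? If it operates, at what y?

Shut down

From TC, MC = TC'(y) = 73 - 32y + 3y^2 and AVC = VC/y = 73 - 16y + y^2.
AVC is minimized where dAVC/dy = -16 + 2y = 0, at y = 8; min AVC = 73 - 16·8 + 8^2 = $9.
With P < min AVC ($8 < $9), every unit sold adds to the loss.
Shutting down limits the loss to fixed cost, $187.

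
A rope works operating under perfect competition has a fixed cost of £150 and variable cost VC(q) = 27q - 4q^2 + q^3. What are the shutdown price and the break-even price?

Shutdown price = £23; break-even price = £62

Shutdown price = min AVC. AVC = 27 - 4q + q^2, with vertex at q = 2 and minimum £23.
ATC = 150/q + 27 - 4q + q^2. Setting dATC/dq = −150/q^2 − 4 + 2q = 0 gives q = 5 (since 2·5^3 − 4·5^2 = 150).
min ATC = 150/5 + 27 − 4·5 + 5^2 = £62. That is the break-even price.
Between these two prices the firm operates at a loss; above £62 it earns a profit.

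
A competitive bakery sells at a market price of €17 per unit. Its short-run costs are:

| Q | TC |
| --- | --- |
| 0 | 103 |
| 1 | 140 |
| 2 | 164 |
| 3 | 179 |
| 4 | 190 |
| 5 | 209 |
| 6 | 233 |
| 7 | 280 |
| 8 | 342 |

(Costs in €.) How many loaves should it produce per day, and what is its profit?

Tabulate TR − TC: Q=0: -103; Q=1: -123; Q=2: -130; Q=3: -128; Q=4: -122; Q=5: -124; Q=6: -131; Q=7: -161; Q=8: -206.
Profit is highest at Q = 0. Equivalently, the lowest AVC in the table is 106/5 ≈ €21.20 at Q = 5, and P = €17 falls below it — price never covers variable cost, so the firm shuts down and loses only its fixed cost.

Q = 0 (shut down); profit = -€103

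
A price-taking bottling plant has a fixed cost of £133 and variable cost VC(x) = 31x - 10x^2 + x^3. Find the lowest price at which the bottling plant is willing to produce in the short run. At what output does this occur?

£6 per unit, at x = 5

The firm shuts down when price falls below the minimum of average variable cost. AVC = VC/x = 31 - 10x + x^2.
At the minimum of AVC, MC = AVC. MC = 31 - 20x + 3x^2; setting MC = AVC gives 2x^2 - 10x = 0, so x = 5. min AVC = 6.
The firm shuts down for any P below £6.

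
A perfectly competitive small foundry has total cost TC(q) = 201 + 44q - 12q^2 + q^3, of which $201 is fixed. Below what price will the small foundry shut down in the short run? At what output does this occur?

$8 per unit, at q = 6

The firm shuts down when price falls below the minimum of average variable cost. AVC = VC/q = 44 - 12q + q^2.
dAVC/dq = -12 + 2q = 0 gives q = 6. min AVC = 44 - 12·6 + 6^2 = 8.
The firm shuts down for any P below $8.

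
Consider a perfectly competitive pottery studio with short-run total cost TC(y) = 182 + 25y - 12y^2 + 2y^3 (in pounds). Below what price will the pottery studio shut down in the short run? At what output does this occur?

£7 per unit, at y = 3

The firm shuts down when price falls below the minimum of average variable cost. AVC = VC/y = 25 - 12y + 2y^2.
dAVC/dy = -12 + 4y = 0 gives y = 3. min AVC = 25 - 12·3 + 2·3^2 = 7.
The firm shuts down for any P below £7.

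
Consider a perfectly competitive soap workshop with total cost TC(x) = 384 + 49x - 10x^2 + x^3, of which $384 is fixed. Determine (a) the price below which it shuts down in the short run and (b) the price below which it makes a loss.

AVC = 49 - 10x + x^2; minimized at x = 5, giving min AVC = $24. That is the shutdown price.
ATC = 384/x + 49 - 10x + x^2. Setting dATC/dx = −384/x^2 − 10 + 2x = 0 gives x = 8 (since 2·8^3 − 10·8^2 = 384).
min ATC = 384/8 + 49 − 10·8 + 8^2 = $81. That is the break-even price.
Between these two prices the firm operates at a loss; above $81 it earns a profit.

Shutdown price = $24; break-even price = $81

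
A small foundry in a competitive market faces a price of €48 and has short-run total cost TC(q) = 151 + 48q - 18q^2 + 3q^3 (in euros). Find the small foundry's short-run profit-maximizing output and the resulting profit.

AVC = 48 - 18q + 3q^2 has its minimum €21 at q = 3; price €48 clears that bar, so the firm operates.
With MC = 48 - 36q + 9q^2, P = MC on the upward-sloping part at q* = 4.
TR = 48·4 = 192. TC = 151 + 96 = 247. Profit = 192 − 247 = -€55.
That loss of €55 beats the €151 the firm would lose by shutting down; producing recovers €96 of fixed cost.

Profit = -€55 at q = 4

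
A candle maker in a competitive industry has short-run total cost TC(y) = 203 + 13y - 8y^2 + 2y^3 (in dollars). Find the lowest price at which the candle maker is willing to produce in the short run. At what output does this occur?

Short-run supply begins at min AVC. From VC = 13y - 8y^2 + 2y^3, AVC = 13 - 8y + 2y^2.
At the minimum of AVC, MC = AVC. MC = 13 - 16y + 6y^2; setting MC = AVC gives 4y^2 - 8y = 0, so y = 2. min AVC = 5.
For P < $5 the firm produces nothing.

$5 per unit, at y = 2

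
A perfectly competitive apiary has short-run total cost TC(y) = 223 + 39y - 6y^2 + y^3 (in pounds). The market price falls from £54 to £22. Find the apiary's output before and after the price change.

Output falls from 5 to 0 (the firm shuts down)

MC = 39 - 12y + 3y^2; the shutdown threshold is min AVC = £30 (at y = 3).
With P = £54 above the shutdown price, P = MC gives y = 5.
At P = £22 < min AVC = £30, price no longer covers variable cost at any output, so the firm shuts down: y = 0.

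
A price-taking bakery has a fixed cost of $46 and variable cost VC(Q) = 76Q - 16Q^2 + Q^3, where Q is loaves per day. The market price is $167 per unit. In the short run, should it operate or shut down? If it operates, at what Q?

Variable cost is VC = 76Q - 16Q^2 + Q^3, so AVC = VC/Q = 76 - 16Q + Q^2 and MC = dTC/dQ = 76 - 32Q + 3Q^2.
AVC is minimized where dAVC/dQ = -16 + 2Q = 0, at Q = 8; min AVC = 76 - 16·8 + 8^2 = $12.
P = $167 exceeds min AVC = $12, so the firm stays open.
P = MC gives -91 - 32Q + 3Q^2 = 0, with roots -7/3 and 13. Take the larger (rising MC): Q* = 13.
Check: AVC at Q = 13 is $37 ≤ P, so revenue covers variable cost.
Profit = P·Q − TC = 167·13 − 527 = $1644.

Produce at Q = 13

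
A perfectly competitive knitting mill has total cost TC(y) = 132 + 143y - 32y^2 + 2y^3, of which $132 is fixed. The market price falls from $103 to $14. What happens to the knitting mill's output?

Output falls from 10 to 0 (the firm shuts down)

AVC = 143 - 32y + 2y^2, minimized at y = 8 where min AVC = $15. MC = 143 - 64y + 6y^2.
With P = $103 above the shutdown price, P = MC gives y = 10.
At P = $14 < min AVC = $15, price no longer covers variable cost at any output, so the firm shuts down: y = 0.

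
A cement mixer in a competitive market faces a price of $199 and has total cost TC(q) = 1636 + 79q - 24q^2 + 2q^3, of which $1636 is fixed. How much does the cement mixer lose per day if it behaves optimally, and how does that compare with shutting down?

Profit = -$36 at q = 10

AVC = 79 - 24q + 2q^2 has its minimum $7 at q = 6; price $199 clears that bar, so the firm operates.
MC = 79 - 48q + 6q^2. Setting P = MC and taking the root on the rising branch gives q* = 10.
TR = 199·10 = 1990. TC = 1636 + 390 = 2026. Profit = 1990 − 2026 = -$36.
That loss of $36 beats the $1636 the firm would lose by shutting down; producing recovers $1600 of fixed cost.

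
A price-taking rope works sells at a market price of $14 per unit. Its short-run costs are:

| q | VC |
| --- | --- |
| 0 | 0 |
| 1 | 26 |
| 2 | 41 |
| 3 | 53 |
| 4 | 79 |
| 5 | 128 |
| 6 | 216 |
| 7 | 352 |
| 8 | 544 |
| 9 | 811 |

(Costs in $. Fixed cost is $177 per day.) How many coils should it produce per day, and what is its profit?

Compute π = P·q − TC at each output: q=0: -177; q=1: -189; q=2: -190; q=3: -188; q=4: -200; q=5: -235; q=6: -309; q=7: -431; q=8: -609; q=9: -862.
Profit is highest at q = 0. Equivalently, the lowest AVC in the table is 53/3 ≈ $17.67 at q = 3, and P = $14 falls below it — price never covers variable cost, so the firm shuts down and loses only its fixed cost.

q = 0 (shut down); profit = -$177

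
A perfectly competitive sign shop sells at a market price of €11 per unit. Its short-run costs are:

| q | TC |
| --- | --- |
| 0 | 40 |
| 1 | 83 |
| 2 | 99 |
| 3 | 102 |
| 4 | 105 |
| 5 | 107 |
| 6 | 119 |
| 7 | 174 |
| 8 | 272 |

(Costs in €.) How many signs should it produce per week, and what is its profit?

Compute π = P·q − TC at each output: q=0: -40; q=1: -72; q=2: -77; q=3: -69; q=4: -61; q=5: -52; q=6: -53; q=7: -97; q=8: -184.
Profit is highest at q = 0. Equivalently, the lowest AVC in the table is 79/6 ≈ €13.17 at q = 6, and P = €11 falls below it — price never covers variable cost, so the firm shuts down and loses only its fixed cost.

q = 0 (shut down); profit = -€40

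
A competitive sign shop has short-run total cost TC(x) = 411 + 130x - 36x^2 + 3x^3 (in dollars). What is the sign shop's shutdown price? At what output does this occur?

The shutdown price is the minimum of AVC. VC = 130x - 36x^2 + 3x^3, so AVC = 130 - 36x + 3x^2.
At the minimum of AVC, MC = AVC. MC = 130 - 72x + 9x^2; setting MC = AVC gives 6x^2 - 36x = 0, so x = 6. min AVC = 22.
The firm shuts down for any P below $22.

$22 per unit, at x = 6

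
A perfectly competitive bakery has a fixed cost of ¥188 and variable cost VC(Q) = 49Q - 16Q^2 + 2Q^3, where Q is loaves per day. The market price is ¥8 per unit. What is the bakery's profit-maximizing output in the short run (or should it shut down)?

Strip out fixed cost: VC = 49Q - 16Q^2 + 2Q^3. Then AVC = 49 - 16Q + 2Q^2 and MC = 49 - 32Q + 6Q^2.
AVC is minimized where dAVC/dQ = -16 + 4Q = 0, at Q = 4; min AVC = 49 - 16·4 + 2·4^2 = ¥17.
Since P = ¥8 < min AVC = ¥17, price fails to cover variable cost at any output.
The firm minimizes its loss by shutting down and losing only its fixed cost of ¥188.

Shut down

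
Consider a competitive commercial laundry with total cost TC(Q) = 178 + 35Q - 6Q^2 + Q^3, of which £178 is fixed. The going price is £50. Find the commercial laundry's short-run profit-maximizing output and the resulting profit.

AVC = 35 - 6Q + Q^2; min AVC = £26 at Q = 3. Since P = £50 ≥ min AVC, the firm produces.
MC = 35 - 12Q + 3Q^2. Setting P = MC and taking the root on the rising branch gives Q* = 5.
TR = 50·5 = 250. TC = 178 + 150 = 328. Profit = 250 − 328 = -£78.
That loss of £78 beats the £178 the firm would lose by shutting down; producing recovers £100 of fixed cost.

Profit = -£78 at Q = 5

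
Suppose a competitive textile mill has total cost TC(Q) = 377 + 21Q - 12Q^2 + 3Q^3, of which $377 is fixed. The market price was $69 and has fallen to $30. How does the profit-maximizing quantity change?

AVC = 21 - 12Q + 3Q^2, minimized at Q = 2 where min AVC = $9. MC = 21 - 24Q + 9Q^2.
With P = $69 above the shutdown price, P = MC gives Q = 4.
At P = $30 ≥ min AVC, set P = MC: Q = 3. The firm stays open but cuts output.

Output falls from 4 to 3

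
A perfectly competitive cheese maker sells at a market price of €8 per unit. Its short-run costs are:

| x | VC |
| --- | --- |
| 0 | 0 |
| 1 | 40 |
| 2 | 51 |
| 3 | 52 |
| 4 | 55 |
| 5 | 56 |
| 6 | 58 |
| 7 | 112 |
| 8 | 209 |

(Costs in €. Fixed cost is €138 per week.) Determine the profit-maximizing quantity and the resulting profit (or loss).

Profit at each row (π = 8x − TC): x=0: -138; x=1: -170; x=2: -173; x=3: -166; x=4: -161; x=5: -154; x=6: -148; x=7: -194; x=8: -283.
Profit is highest at x = 0. Equivalently, the lowest AVC in the table is 58/6 ≈ €9.67 at x = 6, and P = €8 falls below it — price never covers variable cost, so the firm shuts down and loses only its fixed cost.

x = 0 (shut down); profit = -€138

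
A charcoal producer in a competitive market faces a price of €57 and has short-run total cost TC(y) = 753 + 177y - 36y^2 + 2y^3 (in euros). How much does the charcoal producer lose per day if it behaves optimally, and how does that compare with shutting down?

AVC = 177 - 36y + 2y^2 has its minimum €15 at y = 9; price €57 clears that bar, so the firm operates.
MC = 177 - 72y + 6y^2. Setting P = MC and taking the root on the rising branch gives y* = 10.
TR = 57·10 = 570. TC = 753 + 170 = 923. Profit = 570 − 923 = -€353.
Shutting down would mean losing the fixed cost of €753, so operating at a loss of €353 is better by €400.

Profit = -€353 at y = 10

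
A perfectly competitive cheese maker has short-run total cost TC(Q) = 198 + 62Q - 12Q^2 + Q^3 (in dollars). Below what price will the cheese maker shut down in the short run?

The firm shuts down when price falls below the minimum of average variable cost. AVC = VC/Q = 62 - 12Q + Q^2.
At the minimum of AVC, MC = AVC. MC = 62 - 24Q + 3Q^2; setting MC = AVC gives 2Q^2 - 12Q = 0, so Q = 6. min AVC = 26.
So the shutdown price is $26.

$26 per unit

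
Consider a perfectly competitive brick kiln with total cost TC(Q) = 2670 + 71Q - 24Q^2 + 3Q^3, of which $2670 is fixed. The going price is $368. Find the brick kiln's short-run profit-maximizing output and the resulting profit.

Profit = -$240 at Q = 9

AVC = 71 - 24Q + 3Q^2 has its minimum $23 at Q = 4; price $368 clears that bar, so the firm operates.
MC = 71 - 48Q + 9Q^2. Setting P = MC and taking the root on the rising branch gives Q* = 9.
TR = 368·9 = 3312. TC = 2670 + 882 = 3552. Profit = 3312 − 3552 = -$240.
That loss of $240 beats the $2670 the firm would lose by shutting down; producing recovers $2430 of fixed cost.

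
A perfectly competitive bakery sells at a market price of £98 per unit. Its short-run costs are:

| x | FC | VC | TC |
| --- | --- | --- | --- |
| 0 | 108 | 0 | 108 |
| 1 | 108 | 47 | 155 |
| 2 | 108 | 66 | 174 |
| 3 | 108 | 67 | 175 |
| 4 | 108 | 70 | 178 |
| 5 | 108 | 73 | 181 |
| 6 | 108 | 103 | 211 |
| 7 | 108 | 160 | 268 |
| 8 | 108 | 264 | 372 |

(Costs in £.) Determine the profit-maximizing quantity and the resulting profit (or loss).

x = 7; profit = £418

Profit at each row (π = 98x − TC): x=0: -108; x=1: -57; x=2: 22; x=3: 119; x=4: 214; x=5: 309; x=6: 377; x=7: 418; x=8: 412.
Profit is maximized at x = 7. AVC there is 160/7 = £22.86 ≤ P, so producing beats shutting down (which would give -£108).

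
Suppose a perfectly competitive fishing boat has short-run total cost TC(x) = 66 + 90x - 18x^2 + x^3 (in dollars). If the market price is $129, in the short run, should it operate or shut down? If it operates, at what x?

Produce at x = 13

Strip out fixed cost: VC = 90x - 18x^2 + x^3. Then AVC = 90 - 18x + x^2 and MC = 90 - 36x + 3x^2.
AVC hits its minimum where MC = AVC, at x = 9, giving min AVC = 90 - 18·9 + 9^2 = $9.
Because $129 ≥ $9, revenue can cover variable cost; the firm operates.
Solving P = MC: -39 - 36x + 3x^2 = 0 ⇒ x = -1 or 13. On the upward-sloping branch, x* = 13.
Check: AVC at x = 13 is $25 ≤ P, so revenue covers variable cost.
Profit = P·x − TC = 129·13 − 391 = $1286.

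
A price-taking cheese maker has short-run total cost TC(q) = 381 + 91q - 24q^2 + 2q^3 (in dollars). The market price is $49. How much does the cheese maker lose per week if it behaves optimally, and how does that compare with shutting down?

Profit = -$185 at q = 7

AVC = 91 - 24q + 2q^2 has its minimum $19 at q = 6; price $49 clears that bar, so the firm operates.
MC = 91 - 48q + 6q^2. Setting P = MC and taking the root on the rising branch gives q* = 7.
TR = 49·7 = 343. TC = 381 + 147 = 528. Profit = 343 − 528 = -$185.
That loss of $185 beats the $381 the firm would lose by shutting down; producing recovers $196 of fixed cost.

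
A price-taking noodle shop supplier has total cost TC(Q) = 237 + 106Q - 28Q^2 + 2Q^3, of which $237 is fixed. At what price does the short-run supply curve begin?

$8 per unit

Short-run supply begins at min AVC. From VC = 106Q - 28Q^2 + 2Q^3, AVC = 106 - 28Q + 2Q^2.
dAVC/dQ = -28 + 4Q = 0 gives Q = 7. min AVC = 106 - 28·7 + 2·7^2 = 8.
The firm shuts down for any P below $8.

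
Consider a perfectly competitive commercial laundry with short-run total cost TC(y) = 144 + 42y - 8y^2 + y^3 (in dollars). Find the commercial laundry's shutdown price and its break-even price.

Shutdown price = $26; break-even price = $54

AVC = 42 - 8y + y^2; minimized at y = 4, giving min AVC = $26. That is the shutdown price.
ATC = 144/y + 42 - 8y + y^2. Setting dATC/dy = −144/y^2 − 8 + 2y = 0 gives y = 6 (since 2·6^3 − 8·6^2 = 144).
min ATC = 144/6 + 42 − 8·6 + 6^2 = $54. That is the break-even price.
Between these two prices the firm operates at a loss; above $54 it earns a profit.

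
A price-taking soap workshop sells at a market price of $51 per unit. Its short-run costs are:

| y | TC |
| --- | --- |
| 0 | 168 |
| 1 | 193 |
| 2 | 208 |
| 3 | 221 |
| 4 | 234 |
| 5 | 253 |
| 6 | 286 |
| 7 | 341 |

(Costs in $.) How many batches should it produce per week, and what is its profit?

Compute π = P·y − TC at each output: y=0: -168; y=1: -142; y=2: -106; y=3: -68; y=4: -30; y=5: 2; y=6: 20; y=7: 16.
Profit is maximized at y = 6. AVC there is 118/6 = $19.67 ≤ P, so producing beats shutting down (which would give -$168).

y = 6; profit = $20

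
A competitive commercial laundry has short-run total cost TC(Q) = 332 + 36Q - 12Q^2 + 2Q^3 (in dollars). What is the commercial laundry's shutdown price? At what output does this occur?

The shutdown price is the minimum of AVC. VC = 36Q - 12Q^2 + 2Q^3, so AVC = 36 - 12Q + 2Q^2.
dAVC/dQ = -12 + 4Q = 0 gives Q = 3. min AVC = 36 - 12·3 + 2·3^2 = 18.
For P < $18 the firm produces nothing.

$18 per unit, at Q = 3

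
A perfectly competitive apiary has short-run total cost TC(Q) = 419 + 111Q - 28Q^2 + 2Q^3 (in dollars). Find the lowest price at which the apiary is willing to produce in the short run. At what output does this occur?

Short-run supply begins at min AVC. From VC = 111Q - 28Q^2 + 2Q^3, AVC = 111 - 28Q + 2Q^2.
dAVC/dQ = -28 + 4Q = 0 gives Q = 7. min AVC = 111 - 28·7 + 2·7^2 = 13.
The firm shuts down for any P below $13.

$13 per unit, at Q = 7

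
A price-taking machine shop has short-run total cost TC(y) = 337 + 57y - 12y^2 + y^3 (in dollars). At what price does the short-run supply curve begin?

$21 per unit

The shutdown price is the minimum of AVC. VC = 57y - 12y^2 + y^3, so AVC = 57 - 12y + y^2.
At the minimum of AVC, MC = AVC. MC = 57 - 24y + 3y^2; setting MC = AVC gives 2y^2 - 12y = 0, so y = 6. min AVC = 21.
The firm shuts down for any P below $21.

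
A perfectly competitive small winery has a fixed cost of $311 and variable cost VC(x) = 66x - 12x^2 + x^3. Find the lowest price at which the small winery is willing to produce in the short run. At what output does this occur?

$30 per unit, at x = 6

The shutdown price is the minimum of AVC. VC = 66x - 12x^2 + x^3, so AVC = 66 - 12x + x^2.
dAVC/dx = -12 + 2x = 0 gives x = 6. min AVC = 66 - 12·6 + 6^2 = 30.
For P < $30 the firm produces nothing.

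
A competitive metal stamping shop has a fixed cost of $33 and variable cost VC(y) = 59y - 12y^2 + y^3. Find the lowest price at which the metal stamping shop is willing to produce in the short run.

The shutdown price is the minimum of AVC. VC = 59y - 12y^2 + y^3, so AVC = 59 - 12y + y^2.
At the minimum of AVC, MC = AVC. MC = 59 - 24y + 3y^2; setting MC = AVC gives 2y^2 - 12y = 0, so y = 6. min AVC = 23.
The firm shuts down for any P below $23.

$23 per unit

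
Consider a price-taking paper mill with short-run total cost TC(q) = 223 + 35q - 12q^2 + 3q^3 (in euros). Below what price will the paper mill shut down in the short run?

€23 per unit

The shutdown price is the minimum of AVC. VC = 35q - 12q^2 + 3q^3, so AVC = 35 - 12q + 3q^2.
dAVC/dq = -12 + 6q = 0 gives q = 2. min AVC = 35 - 12·2 + 3·2^2 = 23.
The firm shuts down for any P below €23.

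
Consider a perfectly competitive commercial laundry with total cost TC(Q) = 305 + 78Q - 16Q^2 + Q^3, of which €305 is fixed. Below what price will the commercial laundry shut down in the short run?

The firm shuts down when price falls below the minimum of average variable cost. AVC = VC/Q = 78 - 16Q + Q^2.
dAVC/dQ = -16 + 2Q = 0 gives Q = 8. min AVC = 78 - 16·8 + 8^2 = 14.
So the shutdown price is €14.

€14 per unit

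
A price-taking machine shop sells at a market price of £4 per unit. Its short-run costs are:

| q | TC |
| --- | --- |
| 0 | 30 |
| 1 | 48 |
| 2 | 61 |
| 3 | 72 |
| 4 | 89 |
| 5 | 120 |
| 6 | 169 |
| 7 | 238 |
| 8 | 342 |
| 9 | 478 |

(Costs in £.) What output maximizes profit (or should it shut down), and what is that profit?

Tabulate TR − TC: q=0: -30; q=1: -44; q=2: -53; q=3: -60; q=4: -73; q=5: -100; q=6: -145; q=7: -210; q=8: -310; q=9: -442.
Profit is highest at q = 0. Equivalently, the lowest AVC in the table is 42/3 ≈ £14 at q = 3, and P = £4 falls below it — price never covers variable cost, so the firm shuts down and loses only its fixed cost.

q = 0 (shut down); profit = -£30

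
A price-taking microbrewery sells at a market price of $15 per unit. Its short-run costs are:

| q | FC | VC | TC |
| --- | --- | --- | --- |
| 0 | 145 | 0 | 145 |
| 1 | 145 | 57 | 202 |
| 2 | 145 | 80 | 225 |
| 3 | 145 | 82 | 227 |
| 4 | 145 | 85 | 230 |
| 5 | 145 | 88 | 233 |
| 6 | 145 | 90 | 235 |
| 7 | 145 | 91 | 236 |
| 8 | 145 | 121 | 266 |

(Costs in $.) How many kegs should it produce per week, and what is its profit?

q = 7; profit = -$131

Profit at each row (π = 15q − TC): q=0: -145; q=1: -187; q=2: -195; q=3: -182; q=4: -170; q=5: -158; q=6: -145; q=7: -131; q=8: -146.
Profit is maximized at q = 7. AVC there is 91/7 = $13 ≤ P, so producing beats shutting down (which would give -$145).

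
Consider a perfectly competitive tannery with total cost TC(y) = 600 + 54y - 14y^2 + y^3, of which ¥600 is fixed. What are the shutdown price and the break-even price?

Shutdown price = ¥5; break-even price = ¥74

AVC = 54 - 14y + y^2; minimized at y = 7, giving min AVC = ¥5. That is the shutdown price.
ATC = 600/y + 54 - 14y + y^2. Setting dATC/dy = −600/y^2 − 14 + 2y = 0 gives y = 10 (since 2·10^3 − 14·10^2 = 600).
min ATC = 600/10 + 54 − 14·10 + 10^2 = ¥74. That is the break-even price.
For ¥5 ≤ P < ¥74 the firm produces at a loss; below ¥5 it shuts down.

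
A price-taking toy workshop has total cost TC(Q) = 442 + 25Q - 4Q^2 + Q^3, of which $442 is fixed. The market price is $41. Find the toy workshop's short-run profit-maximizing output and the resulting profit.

AVC = 25 - 4Q + Q^2; min AVC = $21 at Q = 2. Since P = $41 ≥ min AVC, the firm produces.
With MC = 25 - 8Q + 3Q^2, P = MC on the upward-sloping part at Q* = 4.
TR = 41·4 = 164. TC = 442 + 100 = 542. Profit = 164 − 542 = -$378.
That loss of $378 beats the $442 the firm would lose by shutting down; producing recovers $64 of fixed cost.

Profit = -$378 at Q = 4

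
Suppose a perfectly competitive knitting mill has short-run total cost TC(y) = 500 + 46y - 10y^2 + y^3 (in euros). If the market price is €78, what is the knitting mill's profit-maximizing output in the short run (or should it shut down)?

From TC, MC = TC'(y) = 46 - 20y + 3y^2 and AVC = VC/y = 46 - 10y + y^2.
AVC hits its minimum where MC = AVC, at y = 5, giving min AVC = 46 - 10·5 + 5^2 = €21.
P = €78 exceeds min AVC = €21, so the firm stays open.
Solving P = MC: -32 - 20y + 3y^2 = 0 ⇒ y = -4/3 or 8. On the upward-sloping branch, y* = 8.
Check: AVC at y = 8 is €30 ≤ P, so revenue covers variable cost.
Profit = P·y − TC = 78·8 − 740 = -€116, a loss, but smaller than the €500 fixed cost the firm would lose by shutting down.

Produce at y = 8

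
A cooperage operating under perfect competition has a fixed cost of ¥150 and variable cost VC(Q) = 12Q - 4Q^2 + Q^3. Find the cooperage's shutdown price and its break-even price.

AVC = 12 - 4Q + Q^2; minimized at Q = 2, giving min AVC = ¥8. That is the shutdown price.
ATC = 150/Q + 12 - 4Q + Q^2. Setting dATC/dQ = −150/Q^2 − 4 + 2Q = 0 gives Q = 5 (since 2·5^3 − 4·5^2 = 150).
min ATC = 150/5 + 12 − 4·5 + 5^2 = ¥47. That is the break-even price.
Between these two prices the firm operates at a loss; above ¥47 it earns a profit.

Shutdown price = ¥8; break-even price = ¥47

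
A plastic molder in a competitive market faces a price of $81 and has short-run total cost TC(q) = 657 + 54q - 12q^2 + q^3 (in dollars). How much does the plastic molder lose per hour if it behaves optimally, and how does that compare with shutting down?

AVC = 54 - 12q + q^2 has its minimum $18 at q = 6; price $81 clears that bar, so the firm operates.
MC = 54 - 24q + 3q^2. Setting P = MC and taking the root on the rising branch gives q* = 9.
TR = 81·9 = 729. TC = 657 + 243 = 900. Profit = 729 − 900 = -$171.
By producing, the firm covers all variable cost plus $486 of fixed cost; shutting down would lose the full $657.

Profit = -$171 at q = 9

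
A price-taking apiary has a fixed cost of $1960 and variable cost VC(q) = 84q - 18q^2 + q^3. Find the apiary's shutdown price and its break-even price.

Shutdown price = $3; break-even price = $168

Shutdown price = min AVC. AVC = 84 - 18q + q^2, with vertex at q = 9 and minimum $3.
ATC = 1960/q + 84 - 18q + q^2. Setting dATC/dq = −1960/q^2 − 18 + 2q = 0 gives q = 14 (since 2·14^3 − 18·14^2 = 1960).
min ATC = 1960/14 + 84 − 18·14 + 14^2 = $168. That is the break-even price.
Between these two prices the firm operates at a loss; above $168 it earns a profit.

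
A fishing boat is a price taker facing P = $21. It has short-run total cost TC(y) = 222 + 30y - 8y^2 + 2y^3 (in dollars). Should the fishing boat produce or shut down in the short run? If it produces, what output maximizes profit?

Strip out fixed cost: VC = 30y - 8y^2 + 2y^3. Then AVC = 30 - 8y + 2y^2 and MC = 30 - 16y + 6y^2.
The AVC parabola has its vertex at y = 8/4 = 2, where AVC = 30 - 8·2 + 2·2^2 = $22.
P = $21 lies below min AVC = $22; no output level covers variable cost.
Best response: produce nothing and absorb the $222 fixed cost.

Shut down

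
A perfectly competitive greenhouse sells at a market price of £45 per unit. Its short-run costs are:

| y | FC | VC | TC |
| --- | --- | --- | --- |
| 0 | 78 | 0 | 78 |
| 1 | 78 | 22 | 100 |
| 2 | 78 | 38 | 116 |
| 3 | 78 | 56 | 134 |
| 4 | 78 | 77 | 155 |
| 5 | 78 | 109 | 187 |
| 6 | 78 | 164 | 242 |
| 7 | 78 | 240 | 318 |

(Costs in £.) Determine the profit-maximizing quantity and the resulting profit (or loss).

y = 5; profit = £38

Tabulate TR − TC: y=0: -78; y=1: -55; y=2: -26; y=3: 1; y=4: 25; y=5: 38; y=6: 28; y=7: -3.
Profit is maximized at y = 5. AVC there is 109/5 = £21.80 ≤ P, so producing beats shutting down (which would give -£78).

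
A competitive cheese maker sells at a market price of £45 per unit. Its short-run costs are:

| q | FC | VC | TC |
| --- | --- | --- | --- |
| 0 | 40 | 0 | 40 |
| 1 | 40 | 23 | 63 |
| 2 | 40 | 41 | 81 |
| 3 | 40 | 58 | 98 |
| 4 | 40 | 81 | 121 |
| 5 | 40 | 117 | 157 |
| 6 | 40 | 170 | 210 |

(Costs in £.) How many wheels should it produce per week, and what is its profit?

q = 5; profit = £68

Profit at each row (π = 45q − TC): q=0: -40; q=1: -18; q=2: 9; q=3: 37; q=4: 59; q=5: 68; q=6: 60.
Profit is maximized at q = 5. AVC there is 117/5 = £23.40 ≤ P, so producing beats shutting down (which would give -£40).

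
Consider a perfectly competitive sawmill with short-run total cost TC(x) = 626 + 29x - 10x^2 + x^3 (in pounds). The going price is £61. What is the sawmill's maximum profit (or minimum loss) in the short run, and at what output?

AVC = 29 - 10x + x^2; min AVC = £4 at x = 5. Since P = £61 ≥ min AVC, the firm produces.
With MC = 29 - 20x + 3x^2, P = MC on the upward-sloping part at x* = 8.
TR = 61·8 = 488. TC = 626 + 104 = 730. Profit = 488 − 730 = -£242.
By producing, the firm covers all variable cost plus £384 of fixed cost; shutting down would lose the full £626.

Profit = -£242 at x = 8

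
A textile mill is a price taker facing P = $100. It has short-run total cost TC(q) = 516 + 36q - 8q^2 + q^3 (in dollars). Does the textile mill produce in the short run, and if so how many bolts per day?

Produce at q = 8

Variable cost is VC = 36q - 8q^2 + q^3, so AVC = VC/q = 36 - 8q + q^2 and MC = dTC/dq = 36 - 16q + 3q^2.
The AVC parabola has its vertex at q = 8/2 = 4, where AVC = 36 - 8·4 + 4^2 = $20.
Since P = $100 ≥ min AVC = $20, price covers variable cost and the firm should produce.
Set P = MC: 100 = 36 - 16q + 3q^2 → -64 - 16q + 3q^2 = 0. The roots are q = -8/3 and q = 8; the profit-maximizing output is on the rising part of MC, so q* = 8.
Check: AVC at q = 8 is $36 ≤ P, so revenue covers variable cost.
Profit = P·q − TC = 100·8 − 804 = -$4, a loss, but smaller than the $516 fixed cost the firm would lose by shutting down.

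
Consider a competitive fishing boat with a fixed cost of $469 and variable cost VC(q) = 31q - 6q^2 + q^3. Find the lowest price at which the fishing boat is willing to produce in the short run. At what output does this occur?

$22 per unit, at q = 3

Short-run supply begins at min AVC. From VC = 31q - 6q^2 + q^3, AVC = 31 - 6q + q^2.
dAVC/dq = -6 + 2q = 0 gives q = 3. min AVC = 31 - 6·3 + 3^2 = 22.
For P < $22 the firm produces nothing.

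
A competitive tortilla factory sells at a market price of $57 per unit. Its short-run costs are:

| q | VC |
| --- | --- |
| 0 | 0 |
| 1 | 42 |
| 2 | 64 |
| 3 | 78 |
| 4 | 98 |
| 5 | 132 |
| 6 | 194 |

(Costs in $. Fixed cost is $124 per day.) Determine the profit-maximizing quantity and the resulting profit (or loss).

q = 5; profit = $29

Compute π = P·q − TC at each output: q=0: -124; q=1: -109; q=2: -74; q=3: -31; q=4: 6; q=5: 29; q=6: 24.
Profit is maximized at q = 5. AVC there is 132/5 = $26.40 ≤ P, so producing beats shutting down (which would give -$124).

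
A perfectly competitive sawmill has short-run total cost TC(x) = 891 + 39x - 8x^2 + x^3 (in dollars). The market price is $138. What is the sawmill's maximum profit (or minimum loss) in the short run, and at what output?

Profit = -$81 at x = 9

AVC = 39 - 8x + x^2; min AVC = $23 at x = 4. Since P = $138 ≥ min AVC, the firm produces.
With MC = 39 - 16x + 3x^2, P = MC on the upward-sloping part at x* = 9.
TR = 138·9 = 1242. TC = 891 + 432 = 1323. Profit = 1242 − 1323 = -$81.
Shutting down would mean losing the fixed cost of $891, so operating at a loss of $81 is better by $810.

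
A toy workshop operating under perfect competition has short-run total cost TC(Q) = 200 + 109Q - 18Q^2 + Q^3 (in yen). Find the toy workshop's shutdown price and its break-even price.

Shutdown price = ¥28; break-even price = ¥49

AVC = 109 - 18Q + Q^2; minimized at Q = 9, giving min AVC = ¥28. That is the shutdown price.
ATC = 200/Q + 109 - 18Q + Q^2. Setting dATC/dQ = −200/Q^2 − 18 + 2Q = 0 gives Q = 10 (since 2·10^3 − 18·10^2 = 200).
min ATC = 200/10 + 109 − 18·10 + 10^2 = ¥49. That is the break-even price.
For ¥28 ≤ P < ¥49 the firm produces at a loss; below ¥28 it shuts down.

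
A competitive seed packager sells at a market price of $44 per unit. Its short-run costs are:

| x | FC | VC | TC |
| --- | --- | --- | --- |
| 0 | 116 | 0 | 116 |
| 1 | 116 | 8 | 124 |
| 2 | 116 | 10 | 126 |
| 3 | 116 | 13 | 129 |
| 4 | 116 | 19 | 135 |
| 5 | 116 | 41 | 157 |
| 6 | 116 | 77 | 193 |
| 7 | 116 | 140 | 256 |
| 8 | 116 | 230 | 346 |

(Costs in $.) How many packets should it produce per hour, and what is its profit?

Compute π = P·x − TC at each output: x=0: -116; x=1: -80; x=2: -38; x=3: 3; x=4: 41; x=5: 63; x=6: 71; x=7: 52; x=8: 6.
Profit is maximized at x = 6. AVC there is 77/6 = $12.83 ≤ P, so producing beats shutting down (which would give -$116).

x = 6; profit = $71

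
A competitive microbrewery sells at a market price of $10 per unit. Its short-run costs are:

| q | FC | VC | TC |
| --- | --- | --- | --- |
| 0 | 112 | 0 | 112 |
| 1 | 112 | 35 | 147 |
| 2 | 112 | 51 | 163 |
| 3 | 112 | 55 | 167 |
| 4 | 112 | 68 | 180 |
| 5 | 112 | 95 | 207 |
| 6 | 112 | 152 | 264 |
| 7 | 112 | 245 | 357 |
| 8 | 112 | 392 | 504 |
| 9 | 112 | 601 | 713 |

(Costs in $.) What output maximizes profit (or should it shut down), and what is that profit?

Profit at each row (π = 10q − TC): q=0: -112; q=1: -137; q=2: -143; q=3: -137; q=4: -140; q=5: -157; q=6: -204; q=7: -287; q=8: -424; q=9: -623.
Profit is highest at q = 0. Equivalently, the lowest AVC in the table is 68/4 ≈ $17 at q = 4, and P = $10 falls below it — price never covers variable cost, so the firm shuts down and loses only its fixed cost.

q = 0 (shut down); profit = -$112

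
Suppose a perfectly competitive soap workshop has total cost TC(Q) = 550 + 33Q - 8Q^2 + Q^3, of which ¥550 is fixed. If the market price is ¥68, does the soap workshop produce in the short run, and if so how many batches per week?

Produce at Q = 7

From TC, MC = TC'(Q) = 33 - 16Q + 3Q^2 and AVC = VC/Q = 33 - 8Q + Q^2.
AVC hits its minimum where MC = AVC, at Q = 4, giving min AVC = 33 - 8·4 + 4^2 = ¥17.
P = ¥68 exceeds min AVC = ¥17, so the firm stays open.
Solving P = MC: -35 - 16Q + 3Q^2 = 0 ⇒ Q = -5/3 or 7. On the upward-sloping branch, Q* = 7.
Check: AVC at Q = 7 is ¥26 ≤ P, so revenue covers variable cost.
Profit = P·Q − TC = 68·7 − 732 = -¥256, a loss, but smaller than the ¥550 fixed cost the firm would lose by shutting down.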